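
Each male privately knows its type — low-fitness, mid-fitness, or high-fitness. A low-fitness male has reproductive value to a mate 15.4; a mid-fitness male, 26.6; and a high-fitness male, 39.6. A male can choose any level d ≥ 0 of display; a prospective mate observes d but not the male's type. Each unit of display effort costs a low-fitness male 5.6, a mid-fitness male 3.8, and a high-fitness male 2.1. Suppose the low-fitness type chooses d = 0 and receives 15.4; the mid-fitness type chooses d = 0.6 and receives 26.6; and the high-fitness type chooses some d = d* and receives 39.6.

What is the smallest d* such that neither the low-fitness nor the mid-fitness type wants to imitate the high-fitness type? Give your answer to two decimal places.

Low-fitness type (on-path payoff 15.4) won't mimic when 15.4 ≥ 39.6 − 5.6·d*, i.e. d* ≥ 4.32.
Mid-fitness type (on-path payoff 26.6 − 3.8×0.6 = 24.32) won't mimic when 24.32 ≥ 39.6 − 3.8·d*, i.e. d* ≥ 4.02.
Both must hold, so d* = max(4.32, 4.02) = 4.32. The low-fitness type's constraint binds.

4.32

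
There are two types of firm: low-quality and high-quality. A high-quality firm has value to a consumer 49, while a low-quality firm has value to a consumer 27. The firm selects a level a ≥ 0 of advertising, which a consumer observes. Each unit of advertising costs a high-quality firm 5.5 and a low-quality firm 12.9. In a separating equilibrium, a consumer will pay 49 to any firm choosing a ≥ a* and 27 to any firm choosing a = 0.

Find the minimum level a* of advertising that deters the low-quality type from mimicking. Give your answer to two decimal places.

A low-quality firm choosing a = 0 receives 27.
Imitating at a* instead would pay 49 at cost 12.9·a*, netting 49 − 12.9·a*.
Indifference: 27 = 49 − 12.9·a*, so a* = (49 − 27) / 12.9 ≈ 1.71.
This is the low-quality type's binding incentive-compatibility constraint; any a ≥ 1.71 sustains separation on that side.

1.71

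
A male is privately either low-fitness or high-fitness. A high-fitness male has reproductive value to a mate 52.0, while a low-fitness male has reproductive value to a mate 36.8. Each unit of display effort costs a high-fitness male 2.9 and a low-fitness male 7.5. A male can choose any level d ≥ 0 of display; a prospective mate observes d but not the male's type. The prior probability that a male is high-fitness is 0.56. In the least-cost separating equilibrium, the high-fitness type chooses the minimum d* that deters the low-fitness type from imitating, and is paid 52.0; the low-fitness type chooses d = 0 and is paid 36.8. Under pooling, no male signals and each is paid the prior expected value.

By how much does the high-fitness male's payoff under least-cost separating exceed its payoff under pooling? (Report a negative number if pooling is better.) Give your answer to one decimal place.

Least-cost separating signal: d* solves 36.8 = 52.0 − 7.5·d*, so d* = (52.0 − 36.8)/7.5 ≈ 2.0267.
High-fitness type's separating payoff: 52.0 − 2.9 × d* = 52.0 − 2.9 × (52.0 − 36.8)/7.5 = 52.0 − 44.08/7.5 ≈ 46.123.
Pooling payoff: 0.56 × 52.0 + 0.44 × 36.8 = 45.312.
Difference: 46.123 − 45.312 = 0.811, i.e. 0.8 to one decimal place.
The high-fitness type prefers to separate.

0.8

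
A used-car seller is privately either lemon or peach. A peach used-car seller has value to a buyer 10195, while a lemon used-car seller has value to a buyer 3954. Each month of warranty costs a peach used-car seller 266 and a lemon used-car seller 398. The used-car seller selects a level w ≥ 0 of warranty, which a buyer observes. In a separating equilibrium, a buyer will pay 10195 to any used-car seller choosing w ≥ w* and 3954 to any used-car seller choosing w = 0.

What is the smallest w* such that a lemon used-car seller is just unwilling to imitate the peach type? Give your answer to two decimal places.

15.68

A lemon used-car seller choosing w = 0 receives 3954.
Imitating at w* instead would pay 10195 at cost 398·w*, netting 10195 − 398·w*.
Indifference: 3954 = 10195 − 398·w*, so w* = (10195 − 3954) / 398 ≈ 15.68.
At w* the lemon type's incentive constraint just binds; the peach type strictly prefers w* since its per-unit cost is lower.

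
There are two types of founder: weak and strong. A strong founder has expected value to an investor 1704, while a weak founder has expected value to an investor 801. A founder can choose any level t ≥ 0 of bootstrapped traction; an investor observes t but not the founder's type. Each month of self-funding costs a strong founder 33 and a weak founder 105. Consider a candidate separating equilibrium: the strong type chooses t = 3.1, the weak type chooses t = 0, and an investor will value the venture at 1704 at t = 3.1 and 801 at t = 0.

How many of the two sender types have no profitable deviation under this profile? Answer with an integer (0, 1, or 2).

Strong type: signal → 1704 − 33 × 3.1 = 1601.7; deviate to 0 → 801. IC holds (1601.7 ≥ 801).
Weak type: stay at 0 → 801; mimic → 1704 − 105 × 3.1 = 1378.5. IC fails (801 < 1378.5).
1 of 2 constraints hold, so this profile is not an equilibrium.

1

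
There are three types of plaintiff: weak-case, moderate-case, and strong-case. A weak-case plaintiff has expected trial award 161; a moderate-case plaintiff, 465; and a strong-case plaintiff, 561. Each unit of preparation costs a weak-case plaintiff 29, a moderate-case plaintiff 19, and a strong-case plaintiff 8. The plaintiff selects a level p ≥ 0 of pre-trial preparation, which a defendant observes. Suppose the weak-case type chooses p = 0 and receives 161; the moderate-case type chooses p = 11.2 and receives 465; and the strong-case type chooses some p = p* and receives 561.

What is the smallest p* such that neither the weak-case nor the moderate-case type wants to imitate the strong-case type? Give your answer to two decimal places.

Moderate-case type (on-path payoff 465 − 19×11.2 = 252.2) won't mimic when 252.2 ≥ 561 − 19·p*, i.e. p* ≥ 16.25.
Weak-case type (on-path payoff 161) won't mimic when 161 ≥ 561 − 29·p*, i.e. p* ≥ 13.79.
Both must hold, so p* = max(13.79, 16.25) = 16.25. The moderate-case type's constraint binds.

16.25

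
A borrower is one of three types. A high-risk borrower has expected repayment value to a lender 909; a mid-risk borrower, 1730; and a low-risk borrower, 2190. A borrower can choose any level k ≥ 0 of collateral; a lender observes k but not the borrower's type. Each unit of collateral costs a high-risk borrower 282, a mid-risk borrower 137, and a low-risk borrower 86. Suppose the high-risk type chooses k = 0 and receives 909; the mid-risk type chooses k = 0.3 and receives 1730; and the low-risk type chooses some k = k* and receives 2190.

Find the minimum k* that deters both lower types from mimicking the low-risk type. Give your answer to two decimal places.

4.54

Mid-risk type (on-path payoff 1730 − 137×0.3 = 1688.9) won't mimic when 1688.9 ≥ 2190 − 137·k*, i.e. k* ≥ 3.66.
High-risk type (on-path payoff 909) won't mimic when 909 ≥ 2190 − 282·k*, i.e. k* ≥ 4.54.
Both must hold, so k* = max(4.54, 3.66) = 4.54. The high-risk type's constraint binds.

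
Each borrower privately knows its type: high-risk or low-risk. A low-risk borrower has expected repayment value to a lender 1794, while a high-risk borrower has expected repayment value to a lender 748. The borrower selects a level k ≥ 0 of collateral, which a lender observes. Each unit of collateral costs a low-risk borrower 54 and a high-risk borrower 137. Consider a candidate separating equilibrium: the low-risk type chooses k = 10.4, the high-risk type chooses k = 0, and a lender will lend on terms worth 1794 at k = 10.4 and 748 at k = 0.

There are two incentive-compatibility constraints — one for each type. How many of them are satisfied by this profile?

2

Low-risk type: signal → 1794 − 54 × 10.4 = 1232.4; deviate to 0 → 748. IC holds (1232.4 ≥ 748).
High-risk type: stay at 0 → 748; mimic → 1794 − 137 × 10.4 = 369.2. IC holds (748 ≥ 369.2).
2 of 2 constraints hold, so this is a separating equilibrium.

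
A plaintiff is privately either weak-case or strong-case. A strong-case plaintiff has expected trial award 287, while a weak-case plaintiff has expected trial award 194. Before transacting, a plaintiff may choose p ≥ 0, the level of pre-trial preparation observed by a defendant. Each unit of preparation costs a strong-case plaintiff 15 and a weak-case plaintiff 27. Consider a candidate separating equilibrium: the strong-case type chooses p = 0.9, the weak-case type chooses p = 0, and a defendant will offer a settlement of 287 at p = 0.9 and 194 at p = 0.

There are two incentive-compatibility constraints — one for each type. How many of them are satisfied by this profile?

Weak-case type: stay at 0 → 194; mimic → 287 − 27 × 0.9 = 262.7. IC fails (194 < 262.7).
Strong-case type: signal → 287 − 15 × 0.9 = 273.5; deviate to 0 → 194. IC holds (273.5 ≥ 194).
1 of 2 constraints hold, so this profile is not an equilibrium.

1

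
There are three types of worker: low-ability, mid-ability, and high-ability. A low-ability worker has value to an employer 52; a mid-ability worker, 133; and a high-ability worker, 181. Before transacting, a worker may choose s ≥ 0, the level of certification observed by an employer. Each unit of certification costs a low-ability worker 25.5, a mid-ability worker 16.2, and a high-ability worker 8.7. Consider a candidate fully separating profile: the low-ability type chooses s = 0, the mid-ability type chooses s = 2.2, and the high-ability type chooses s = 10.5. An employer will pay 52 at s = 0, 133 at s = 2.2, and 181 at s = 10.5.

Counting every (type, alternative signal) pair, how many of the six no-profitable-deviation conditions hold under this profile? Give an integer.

4

High-ability (own payoff 181 − 8.7×10.5 = 89.65): to s=0 gives 52 → no gain ✓; to s=2.2 gives 133 − 8.7×2.2 = 113.86 → profitable ✗.
Mid-ability (own payoff 133 − 16.2×2.2 = 97.36): to s=0 gives 52 → no gain ✓; to s=10.5 gives 181 − 16.2×10.5 = 10.9 → no gain ✓.
Low-ability (own payoff 52): to s=2.2 gives 133 − 25.5×2.2 = 76.9 → profitable ✗; to s=10.5 gives 181 − 25.5×10.5 = -86.75 → no gain ✓.
4 of the 6 constraints hold; not an equilibrium.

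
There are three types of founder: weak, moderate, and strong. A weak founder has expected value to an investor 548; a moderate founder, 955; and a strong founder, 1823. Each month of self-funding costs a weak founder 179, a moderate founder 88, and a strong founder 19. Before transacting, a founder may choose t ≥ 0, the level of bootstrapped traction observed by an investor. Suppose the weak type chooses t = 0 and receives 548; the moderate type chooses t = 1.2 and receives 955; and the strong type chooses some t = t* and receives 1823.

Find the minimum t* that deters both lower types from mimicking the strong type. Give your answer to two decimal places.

Moderate type (on-path payoff 955 − 88×1.2 = 849.4) won't mimic when 849.4 ≥ 1823 − 88·t*, i.e. t* ≥ 11.06.
Weak type (on-path payoff 548) won't mimic when 548 ≥ 1823 − 179·t*, i.e. t* ≥ 7.12.
Both must hold, so t* = max(7.12, 11.06) = 11.06. The moderate type's constraint binds.

11.06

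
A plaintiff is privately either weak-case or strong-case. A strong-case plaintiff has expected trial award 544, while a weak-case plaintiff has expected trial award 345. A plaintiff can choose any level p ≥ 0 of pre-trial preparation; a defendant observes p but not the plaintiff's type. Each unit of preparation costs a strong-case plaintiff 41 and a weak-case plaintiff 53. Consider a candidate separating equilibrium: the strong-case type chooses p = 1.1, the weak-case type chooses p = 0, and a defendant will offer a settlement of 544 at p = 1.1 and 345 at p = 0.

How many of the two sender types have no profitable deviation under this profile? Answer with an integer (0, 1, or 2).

Weak-case type: stay at 0 → 345; mimic → 544 − 53 × 1.1 = 485.7. IC fails (345 < 485.7).
Strong-case type: signal → 544 − 41 × 1.1 = 498.9; deviate to 0 → 345. IC holds (498.9 ≥ 345).
1 of 2 constraints hold, so this profile is not an equilibrium.

1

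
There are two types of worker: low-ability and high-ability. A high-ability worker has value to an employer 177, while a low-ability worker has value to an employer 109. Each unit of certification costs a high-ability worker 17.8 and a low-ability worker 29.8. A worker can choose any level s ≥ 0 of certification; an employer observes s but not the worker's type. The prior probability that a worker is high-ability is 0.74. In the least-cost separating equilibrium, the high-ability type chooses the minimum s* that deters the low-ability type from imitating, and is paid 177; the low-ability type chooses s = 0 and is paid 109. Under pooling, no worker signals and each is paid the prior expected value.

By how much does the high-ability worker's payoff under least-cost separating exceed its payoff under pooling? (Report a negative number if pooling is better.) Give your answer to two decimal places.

Least-cost separating signal: s* solves 109 = 177 − 29.8·s*, so s* = (177 − 109)/29.8 ≈ 2.2819.
High-ability type's separating payoff: 177 − 17.8 × s* = 177 − 17.8 × (177 − 109)/29.8 = 177 − 1210.4/29.8 ≈ 136.3826.
Pooling payoff: 0.74 × 177 + 0.26 × 109 = 159.32.
Difference: 136.3826 − 159.32 = -22.9374, i.e. -22.94 to two decimal places.
The high-ability type would prefer the pooling outcome.

-22.94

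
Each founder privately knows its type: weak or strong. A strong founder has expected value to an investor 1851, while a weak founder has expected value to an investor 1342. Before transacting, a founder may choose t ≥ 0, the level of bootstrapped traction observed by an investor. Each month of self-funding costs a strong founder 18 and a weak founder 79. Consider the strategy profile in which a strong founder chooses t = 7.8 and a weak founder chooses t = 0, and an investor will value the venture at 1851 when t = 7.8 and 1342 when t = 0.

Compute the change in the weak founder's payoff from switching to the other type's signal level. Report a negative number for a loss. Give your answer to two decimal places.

-107.20

Playing t = 0 the weak founder receives 1342.
Deviating to t = 7.8 brings payment 1851 at cost 79 × 7.8 = 616.2, netting 1234.8.
Gain from deviating: 1234.8 − 1342 = -107.20.
The gain is negative, so the weak type's incentive-compatibility constraint is satisfied.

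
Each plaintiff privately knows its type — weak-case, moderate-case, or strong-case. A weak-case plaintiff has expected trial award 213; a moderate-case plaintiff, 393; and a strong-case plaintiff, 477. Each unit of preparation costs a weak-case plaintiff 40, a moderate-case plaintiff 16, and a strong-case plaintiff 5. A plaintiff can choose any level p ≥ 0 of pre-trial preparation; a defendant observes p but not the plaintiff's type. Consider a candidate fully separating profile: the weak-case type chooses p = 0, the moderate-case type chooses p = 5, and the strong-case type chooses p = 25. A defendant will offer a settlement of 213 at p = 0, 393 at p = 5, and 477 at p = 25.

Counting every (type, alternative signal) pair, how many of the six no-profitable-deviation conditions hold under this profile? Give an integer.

Moderate-case (own payoff 393 − 16×5 = 313): to p=0 gives 213 → no gain ✓; to p=25 gives 477 − 16×25 = 77 → no gain ✓.
Strong-case (own payoff 477 − 5×25 = 352): to p=0 gives 213 → no gain ✓; to p=5 gives 393 − 5×5 = 368 → profitable ✗.
Weak-case (own payoff 213): to p=5 gives 393 − 40×5 = 193 → no gain ✓; to p=25 gives 477 − 40×25 = -523 → no gain ✓.
5 of the 6 constraints hold; not an equilibrium.

5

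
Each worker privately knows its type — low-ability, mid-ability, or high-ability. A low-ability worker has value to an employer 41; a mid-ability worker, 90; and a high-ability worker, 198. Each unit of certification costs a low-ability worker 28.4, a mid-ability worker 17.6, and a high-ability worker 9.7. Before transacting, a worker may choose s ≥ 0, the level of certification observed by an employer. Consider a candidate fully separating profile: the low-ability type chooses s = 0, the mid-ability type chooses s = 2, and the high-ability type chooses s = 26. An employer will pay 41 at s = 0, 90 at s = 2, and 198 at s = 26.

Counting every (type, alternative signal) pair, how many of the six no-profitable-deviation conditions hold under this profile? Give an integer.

High-ability (own payoff 198 − 9.7×26 = -54.2): to s=0 gives 41 → profitable ✗; to s=2 gives 90 − 9.7×2 = 70.6 → profitable ✗.
Mid-ability (own payoff 90 − 17.6×2 = 54.8): to s=0 gives 41 → no gain ✓; to s=26 gives 198 − 17.6×26 = -259.6 → no gain ✓.
Low-ability (own payoff 41): to s=2 gives 90 − 28.4×2 = 33.2 → no gain ✓; to s=26 gives 198 − 28.4×26 = -540.4 → no gain ✓.
4 of the 6 constraints hold; not an equilibrium.

4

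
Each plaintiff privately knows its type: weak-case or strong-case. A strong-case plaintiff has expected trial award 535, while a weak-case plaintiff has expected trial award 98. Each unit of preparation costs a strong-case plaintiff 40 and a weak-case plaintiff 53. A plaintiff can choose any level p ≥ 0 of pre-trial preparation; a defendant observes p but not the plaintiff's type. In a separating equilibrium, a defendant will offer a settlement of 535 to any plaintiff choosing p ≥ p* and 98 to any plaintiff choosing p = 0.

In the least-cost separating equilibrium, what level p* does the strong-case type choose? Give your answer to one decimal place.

8.2

A weak-case plaintiff choosing p = 0 receives 98.
Imitating at p* instead would pay 535 at cost 53·p*, netting 535 − 53·p*.
Indifference: 98 = 535 − 53·p*, so p* = (535 − 98) / 53 ≈ 8.2.
At p* the weak-case type's incentive constraint just binds; the strong-case type strictly prefers p* since its per-unit cost is lower.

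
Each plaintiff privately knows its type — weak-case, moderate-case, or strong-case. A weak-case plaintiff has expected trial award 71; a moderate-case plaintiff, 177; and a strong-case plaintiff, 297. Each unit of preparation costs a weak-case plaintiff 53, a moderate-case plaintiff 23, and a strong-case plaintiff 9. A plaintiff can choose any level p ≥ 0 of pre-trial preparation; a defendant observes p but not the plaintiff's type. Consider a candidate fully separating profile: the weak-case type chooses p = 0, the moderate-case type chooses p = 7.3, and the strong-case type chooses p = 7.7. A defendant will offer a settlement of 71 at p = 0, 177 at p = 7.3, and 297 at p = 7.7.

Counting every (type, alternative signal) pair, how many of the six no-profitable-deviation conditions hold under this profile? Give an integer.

Weak-case (own payoff 71): to p=7.3 gives 177 − 53×7.3 = -209.9 → no gain ✓; to p=7.7 gives 297 − 53×7.7 = -111.1 → no gain ✓.
Moderate-case (own payoff 177 − 23×7.3 = 9.1): to p=0 gives 71 → profitable ✗; to p=7.7 gives 297 − 23×7.7 = 119.9 → profitable ✗.
Strong-case (own payoff 297 − 9×7.7 = 227.7): to p=0 gives 71 → no gain ✓; to p=7.3 gives 177 − 9×7.3 = 111.3 → no gain ✓.
4 of the 6 constraints hold; not an equilibrium.

4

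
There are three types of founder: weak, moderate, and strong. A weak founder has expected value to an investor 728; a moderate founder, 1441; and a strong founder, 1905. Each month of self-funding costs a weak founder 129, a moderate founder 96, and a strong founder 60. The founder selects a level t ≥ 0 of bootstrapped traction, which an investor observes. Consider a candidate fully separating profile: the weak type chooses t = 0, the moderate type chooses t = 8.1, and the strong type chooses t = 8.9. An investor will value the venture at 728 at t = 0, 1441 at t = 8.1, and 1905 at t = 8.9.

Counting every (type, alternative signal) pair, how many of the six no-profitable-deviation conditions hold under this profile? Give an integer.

Moderate (own payoff 1441 − 96×8.1 = 663.4): to t=0 gives 728 → profitable ✗; to t=8.9 gives 1905 − 96×8.9 = 1050.6 → profitable ✗.
Weak (own payoff 728): to t=8.1 gives 1441 − 129×8.1 = 396.1 → no gain ✓; to t=8.9 gives 1905 − 129×8.9 = 756.9 → profitable ✗.
Strong (own payoff 1905 − 60×8.9 = 1371): to t=0 gives 728 → no gain ✓; to t=8.1 gives 1441 − 60×8.1 = 955 → no gain ✓.
3 of the 6 constraints hold; not an equilibrium.

3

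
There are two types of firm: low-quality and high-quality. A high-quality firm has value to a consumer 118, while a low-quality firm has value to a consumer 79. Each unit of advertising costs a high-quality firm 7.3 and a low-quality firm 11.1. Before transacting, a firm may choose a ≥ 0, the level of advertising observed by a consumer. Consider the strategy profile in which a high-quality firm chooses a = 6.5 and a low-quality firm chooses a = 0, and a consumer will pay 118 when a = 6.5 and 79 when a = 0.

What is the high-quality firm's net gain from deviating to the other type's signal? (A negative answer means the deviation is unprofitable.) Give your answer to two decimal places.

8.45

Playing a = 6.5 the high-quality firm receives 118 − 7.3 × 6.5 = 70.55.
Deviating to a = 0 yields 79 instead.
Gain from deviating: 79 − 70.55 = 8.45.
The gain is positive, so the high-quality type's incentive-compatibility constraint is violated — this profile is not a separating equilibrium.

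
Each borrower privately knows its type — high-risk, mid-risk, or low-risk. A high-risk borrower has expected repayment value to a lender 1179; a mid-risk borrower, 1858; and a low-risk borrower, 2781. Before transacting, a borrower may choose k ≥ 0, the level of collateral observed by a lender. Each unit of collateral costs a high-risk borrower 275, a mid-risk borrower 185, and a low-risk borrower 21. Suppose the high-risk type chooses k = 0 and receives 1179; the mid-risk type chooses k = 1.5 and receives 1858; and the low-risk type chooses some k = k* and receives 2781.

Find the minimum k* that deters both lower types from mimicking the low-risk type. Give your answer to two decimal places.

High-risk type (on-path payoff 1179) won't mimic when 1179 ≥ 2781 − 275·k*, i.e. k* ≥ 5.83.
Mid-risk type (on-path payoff 1858 − 185×1.5 = 1580.5) won't mimic when 1580.5 ≥ 2781 − 185·k*, i.e. k* ≥ 6.49.
Both must hold, so k* = max(5.83, 6.49) = 6.49. The mid-risk type's constraint binds.

6.49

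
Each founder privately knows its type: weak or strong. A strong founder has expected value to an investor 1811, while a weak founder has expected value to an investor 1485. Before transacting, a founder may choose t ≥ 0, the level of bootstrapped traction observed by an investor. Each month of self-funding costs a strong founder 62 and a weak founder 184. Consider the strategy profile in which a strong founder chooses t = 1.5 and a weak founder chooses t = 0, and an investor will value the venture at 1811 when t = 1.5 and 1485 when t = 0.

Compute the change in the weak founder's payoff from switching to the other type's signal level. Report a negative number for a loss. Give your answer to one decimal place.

Playing t = 0 the weak founder receives 1485.
Deviating to t = 1.5 brings payment 1811 at cost 184 × 1.5 = 276, netting 1535.
Gain from deviating: 1535 − 1485 = 50.0.
The gain is positive, so the weak type's incentive-compatibility constraint is violated — this profile is not a separating equilibrium.

50.0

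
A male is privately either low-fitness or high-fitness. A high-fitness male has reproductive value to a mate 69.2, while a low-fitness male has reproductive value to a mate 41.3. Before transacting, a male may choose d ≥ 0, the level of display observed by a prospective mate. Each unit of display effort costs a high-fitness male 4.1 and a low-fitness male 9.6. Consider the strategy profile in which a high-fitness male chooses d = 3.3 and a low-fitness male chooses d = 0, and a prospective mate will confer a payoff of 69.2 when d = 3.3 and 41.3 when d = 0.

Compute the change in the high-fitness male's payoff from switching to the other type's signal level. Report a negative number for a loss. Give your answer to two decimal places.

-14.37

Playing d = 3.3 the high-fitness male receives 69.2 − 4.1 × 3.3 = 55.67.
Deviating to d = 0 yields 41.3 instead.
Gain from deviating: 41.3 − 55.67 = -14.37.
The gain is negative, so the high-fitness type's incentive-compatibility constraint is satisfied.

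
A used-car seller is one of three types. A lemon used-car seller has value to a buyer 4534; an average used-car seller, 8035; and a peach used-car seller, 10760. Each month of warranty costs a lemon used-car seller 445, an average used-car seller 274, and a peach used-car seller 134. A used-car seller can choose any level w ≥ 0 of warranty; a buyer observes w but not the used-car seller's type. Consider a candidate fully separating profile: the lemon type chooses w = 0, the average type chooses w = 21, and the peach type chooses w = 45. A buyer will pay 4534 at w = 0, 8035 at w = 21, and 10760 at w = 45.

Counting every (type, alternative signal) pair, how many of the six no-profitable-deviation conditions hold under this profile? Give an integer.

4

Lemon (own payoff 4534): to w=21 gives 8035 − 445×21 = -1310 → no gain ✓; to w=45 gives 10760 − 445×45 = -9265 → no gain ✓.
Average (own payoff 8035 − 274×21 = 2281): to w=0 gives 4534 → profitable ✗; to w=45 gives 10760 − 274×45 = -1570 → no gain ✓.
Peach (own payoff 10760 − 134×45 = 4730): to w=0 gives 4534 → no gain ✓; to w=21 gives 8035 − 134×21 = 5221 → profitable ✗.
4 of the 6 constraints hold; not an equilibrium.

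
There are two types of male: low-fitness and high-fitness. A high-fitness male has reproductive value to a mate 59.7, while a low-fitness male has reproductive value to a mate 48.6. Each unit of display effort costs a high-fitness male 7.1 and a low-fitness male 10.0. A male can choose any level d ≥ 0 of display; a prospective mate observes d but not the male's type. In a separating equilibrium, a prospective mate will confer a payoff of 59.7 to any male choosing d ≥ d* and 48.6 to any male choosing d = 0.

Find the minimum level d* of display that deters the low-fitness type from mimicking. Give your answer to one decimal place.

1.1

A low-fitness male choosing d = 0 receives 48.6.
Imitating at d* instead would pay 59.7 at cost 10.0·d*, netting 59.7 − 10.0·d*.
Indifference: 48.6 = 59.7 − 10.0·d*, so d* = (59.7 − 48.6) / 10.0 ≈ 1.1.
At d* the low-fitness type's incentive constraint just binds; the high-fitness type strictly prefers d* since its per-unit cost is lower.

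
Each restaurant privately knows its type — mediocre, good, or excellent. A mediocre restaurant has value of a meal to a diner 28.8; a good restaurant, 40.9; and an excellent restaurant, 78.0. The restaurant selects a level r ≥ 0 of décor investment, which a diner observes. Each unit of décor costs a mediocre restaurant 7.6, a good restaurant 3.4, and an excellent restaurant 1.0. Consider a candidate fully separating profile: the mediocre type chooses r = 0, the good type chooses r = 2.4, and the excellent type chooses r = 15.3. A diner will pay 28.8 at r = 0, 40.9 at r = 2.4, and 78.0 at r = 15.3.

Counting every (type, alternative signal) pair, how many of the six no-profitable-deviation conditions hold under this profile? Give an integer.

Good (own payoff 40.9 − 3.4×2.4 = 32.74): to r=0 gives 28.8 → no gain ✓; to r=15.3 gives 78.0 − 3.4×15.3 = 25.98 → no gain ✓.
Mediocre (own payoff 28.8): to r=2.4 gives 40.9 − 7.6×2.4 = 22.66 → no gain ✓; to r=15.3 gives 78.0 − 7.6×15.3 = -38.28 → no gain ✓.
Excellent (own payoff 78.0 − 1.0×15.3 = 62.7): to r=0 gives 28.8 → no gain ✓; to r=2.4 gives 40.9 − 1.0×2.4 = 38.5 → no gain ✓.
6 of the 6 constraints hold; this profile is a separating equilibrium.

6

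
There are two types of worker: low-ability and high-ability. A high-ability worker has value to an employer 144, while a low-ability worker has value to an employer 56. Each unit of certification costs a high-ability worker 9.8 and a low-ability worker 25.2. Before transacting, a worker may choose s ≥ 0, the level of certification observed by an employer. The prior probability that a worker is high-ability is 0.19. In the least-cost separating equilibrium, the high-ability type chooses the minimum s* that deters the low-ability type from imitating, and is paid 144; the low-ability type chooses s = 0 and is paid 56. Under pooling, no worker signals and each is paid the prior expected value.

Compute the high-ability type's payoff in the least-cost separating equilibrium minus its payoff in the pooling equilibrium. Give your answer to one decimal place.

37.1

Least-cost separating signal: s* solves 56 = 144 − 25.2·s*, so s* = (144 − 56)/25.2 ≈ 3.4921.
High-ability type's separating payoff: 144 − 9.8 × s* = 144 − 9.8 × (144 − 56)/25.2 = 144 − 862.4/25.2 ≈ 109.778.
Pooling payoff: 0.19 × 144 + 0.81 × 56 = 72.72.
Difference: 109.778 − 72.72 = 37.058, i.e. 37.1 to one decimal place.
The high-ability type prefers to separate.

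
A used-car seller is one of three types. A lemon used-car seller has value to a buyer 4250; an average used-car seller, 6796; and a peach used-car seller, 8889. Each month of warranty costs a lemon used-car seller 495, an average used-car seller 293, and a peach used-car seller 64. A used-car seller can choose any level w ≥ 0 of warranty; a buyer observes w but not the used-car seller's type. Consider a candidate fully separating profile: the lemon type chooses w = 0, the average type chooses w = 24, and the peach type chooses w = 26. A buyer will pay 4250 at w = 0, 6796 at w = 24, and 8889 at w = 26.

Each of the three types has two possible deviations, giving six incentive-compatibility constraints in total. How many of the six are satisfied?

Lemon (own payoff 4250): to w=24 gives 6796 − 495×24 = -5084 → no gain ✓; to w=26 gives 8889 − 495×26 = -3981 → no gain ✓.
Average (own payoff 6796 − 293×24 = -236): to w=0 gives 4250 → profitable ✗; to w=26 gives 8889 − 293×26 = 1271 → profitable ✗.
Peach (own payoff 8889 − 64×26 = 7225): to w=0 gives 4250 → no gain ✓; to w=24 gives 6796 − 64×24 = 5260 → no gain ✓.
4 of the 6 constraints hold; not an equilibrium.

4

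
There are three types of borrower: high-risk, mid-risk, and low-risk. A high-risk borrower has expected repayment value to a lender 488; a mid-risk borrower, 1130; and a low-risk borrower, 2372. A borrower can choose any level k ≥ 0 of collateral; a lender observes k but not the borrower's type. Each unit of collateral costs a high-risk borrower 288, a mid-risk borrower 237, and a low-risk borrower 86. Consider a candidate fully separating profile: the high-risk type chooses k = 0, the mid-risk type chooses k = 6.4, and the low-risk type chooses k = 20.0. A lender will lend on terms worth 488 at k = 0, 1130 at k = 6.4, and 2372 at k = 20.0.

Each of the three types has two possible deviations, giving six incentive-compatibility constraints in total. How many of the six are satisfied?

5

Mid-risk (own payoff 1130 − 237×6.4 = -386.8): to k=0 gives 488 → profitable ✗; to k=20.0 gives 2372 − 237×20.0 = -2368 → no gain ✓.
Low-risk (own payoff 2372 − 86×20.0 = 652): to k=0 gives 488 → no gain ✓; to k=6.4 gives 1130 − 86×6.4 = 579.6 → no gain ✓.
High-risk (own payoff 488): to k=6.4 gives 1130 − 288×6.4 = -713.2 → no gain ✓; to k=20.0 gives 2372 − 288×20.0 = -3388 → no gain ✓.
5 of the 6 constraints hold; not an equilibrium.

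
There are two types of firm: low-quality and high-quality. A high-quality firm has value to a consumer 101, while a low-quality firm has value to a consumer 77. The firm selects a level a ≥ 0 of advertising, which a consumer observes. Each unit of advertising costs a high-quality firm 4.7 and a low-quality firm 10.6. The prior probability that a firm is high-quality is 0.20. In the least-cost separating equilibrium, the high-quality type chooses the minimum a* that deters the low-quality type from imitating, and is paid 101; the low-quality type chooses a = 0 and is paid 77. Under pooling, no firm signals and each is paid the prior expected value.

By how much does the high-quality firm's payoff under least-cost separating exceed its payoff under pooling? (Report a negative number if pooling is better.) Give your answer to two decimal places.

8.56

Least-cost separating signal: a* solves 77 = 101 − 10.6·a*, so a* = (101 − 77)/10.6 ≈ 2.2642.
High-quality type's separating payoff: 101 − 4.7 × a* = 101 − 4.7 × (101 − 77)/10.6 = 101 − 112.8/10.6 ≈ 90.3585.
Pooling payoff: 0.20 × 101 + 0.80 × 77 = 81.8.
Difference: 90.3585 − 81.8 = 8.5585, i.e. 8.56 to two decimal places.
The high-quality type prefers to separate.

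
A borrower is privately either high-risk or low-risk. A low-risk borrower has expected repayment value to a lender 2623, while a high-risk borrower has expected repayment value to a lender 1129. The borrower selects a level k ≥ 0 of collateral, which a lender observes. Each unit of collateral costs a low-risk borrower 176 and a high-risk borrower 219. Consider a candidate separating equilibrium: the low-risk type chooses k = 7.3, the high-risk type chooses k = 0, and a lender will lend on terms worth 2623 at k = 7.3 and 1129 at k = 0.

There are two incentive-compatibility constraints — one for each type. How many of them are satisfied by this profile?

Low-risk type: signal → 2623 − 176 × 7.3 = 1338.2; deviate to 0 → 1129. IC holds (1338.2 ≥ 1129).
High-risk type: stay at 0 → 1129; mimic → 2623 − 219 × 7.3 = 1024.3. IC holds (1129 ≥ 1024.3).
2 of 2 constraints hold, so this is a separating equilibrium.

2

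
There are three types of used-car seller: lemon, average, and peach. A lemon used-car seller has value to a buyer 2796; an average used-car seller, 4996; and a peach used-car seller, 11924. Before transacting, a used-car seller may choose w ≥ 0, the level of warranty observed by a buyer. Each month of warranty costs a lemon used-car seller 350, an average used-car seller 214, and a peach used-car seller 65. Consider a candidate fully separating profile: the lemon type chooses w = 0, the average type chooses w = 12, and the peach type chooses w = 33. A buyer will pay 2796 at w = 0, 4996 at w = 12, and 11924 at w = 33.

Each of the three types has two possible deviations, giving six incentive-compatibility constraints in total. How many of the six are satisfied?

Lemon (own payoff 2796): to w=12 gives 4996 − 350×12 = 796 → no gain ✓; to w=33 gives 11924 − 350×33 = 374 → no gain ✓.
Average (own payoff 4996 − 214×12 = 2428): to w=0 gives 2796 → profitable ✗; to w=33 gives 11924 − 214×33 = 4862 → profitable ✗.
Peach (own payoff 11924 − 65×33 = 9779): to w=0 gives 2796 → no gain ✓; to w=12 gives 4996 − 65×12 = 4216 → no gain ✓.
4 of the 6 constraints hold; not an equilibrium.

4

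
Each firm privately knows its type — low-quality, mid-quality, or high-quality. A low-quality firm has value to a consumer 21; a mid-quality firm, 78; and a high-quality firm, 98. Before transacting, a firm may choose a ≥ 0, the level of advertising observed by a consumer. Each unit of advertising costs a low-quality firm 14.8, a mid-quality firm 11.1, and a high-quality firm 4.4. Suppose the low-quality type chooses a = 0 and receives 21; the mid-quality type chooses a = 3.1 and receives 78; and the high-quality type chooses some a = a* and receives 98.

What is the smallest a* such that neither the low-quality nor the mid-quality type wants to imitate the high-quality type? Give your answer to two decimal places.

5.20

Low-quality type (on-path payoff 21) won't mimic when 21 ≥ 98 − 14.8·a*, i.e. a* ≥ 5.20.
Mid-quality type (on-path payoff 78 − 11.1×3.1 = 43.59) won't mimic when 43.59 ≥ 98 − 11.1·a*, i.e. a* ≥ 4.90.
Both must hold, so a* = max(5.20, 4.90) = 5.20. The low-quality type's constraint binds.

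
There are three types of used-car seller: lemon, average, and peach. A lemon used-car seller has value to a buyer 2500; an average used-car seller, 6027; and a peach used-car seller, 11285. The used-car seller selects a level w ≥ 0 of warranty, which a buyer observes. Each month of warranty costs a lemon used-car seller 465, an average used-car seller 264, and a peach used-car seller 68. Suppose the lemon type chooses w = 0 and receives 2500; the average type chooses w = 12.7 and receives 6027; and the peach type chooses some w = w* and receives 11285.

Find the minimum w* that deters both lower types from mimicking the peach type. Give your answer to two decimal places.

Lemon type (on-path payoff 2500) won't mimic when 2500 ≥ 11285 − 465·w*, i.e. w* ≥ 18.89.
Average type (on-path payoff 6027 − 264×12.7 = 2674.2) won't mimic when 2674.2 ≥ 11285 − 264·w*, i.e. w* ≥ 32.62.
Both must hold, so w* = max(18.89, 32.62) = 32.62. The average type's constraint binds.

32.62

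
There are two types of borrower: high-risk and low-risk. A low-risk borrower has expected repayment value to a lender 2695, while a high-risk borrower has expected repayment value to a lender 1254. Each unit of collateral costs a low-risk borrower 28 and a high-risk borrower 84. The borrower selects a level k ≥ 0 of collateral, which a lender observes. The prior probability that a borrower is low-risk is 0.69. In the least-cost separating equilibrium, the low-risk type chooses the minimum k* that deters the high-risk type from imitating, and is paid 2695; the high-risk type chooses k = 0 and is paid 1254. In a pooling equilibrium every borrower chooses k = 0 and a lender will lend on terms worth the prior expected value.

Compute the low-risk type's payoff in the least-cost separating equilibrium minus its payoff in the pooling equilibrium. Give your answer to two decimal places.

Least-cost separating signal: k* solves 1254 = 2695 − 84·k*, so k* = (2695 − 1254)/84 ≈ 17.1548.
Low-risk type's separating payoff: 2695 − 28 × k* = 2695 − 28 × (2695 − 1254)/84 = 2695 − 40348/84 ≈ 2214.6667.
Pooling payoff: 0.69 × 2695 + 0.31 × 1254 = 2248.29.
Difference: 2214.6667 − 2248.29 = -33.6233, i.e. -33.62 to two decimal places.
The low-risk type would prefer the pooling outcome.

-33.62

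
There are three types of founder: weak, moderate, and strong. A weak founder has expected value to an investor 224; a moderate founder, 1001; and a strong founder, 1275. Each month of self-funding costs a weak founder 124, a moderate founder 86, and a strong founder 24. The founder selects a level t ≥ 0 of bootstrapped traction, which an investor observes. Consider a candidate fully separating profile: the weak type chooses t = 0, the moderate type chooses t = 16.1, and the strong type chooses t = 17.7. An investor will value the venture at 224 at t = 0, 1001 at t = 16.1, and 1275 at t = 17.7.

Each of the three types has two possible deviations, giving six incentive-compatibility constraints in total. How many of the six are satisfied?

Moderate (own payoff 1001 − 86×16.1 = -383.6): to t=0 gives 224 → profitable ✗; to t=17.7 gives 1275 − 86×17.7 = -247.2 → profitable ✗.
Strong (own payoff 1275 − 24×17.7 = 850.2): to t=0 gives 224 → no gain ✓; to t=16.1 gives 1001 − 24×16.1 = 614.6 → no gain ✓.
Weak (own payoff 224): to t=16.1 gives 1001 − 124×16.1 = -995.4 → no gain ✓; to t=17.7 gives 1275 − 124×17.7 = -919.8 → no gain ✓.
4 of the 6 constraints hold; not an equilibrium.

4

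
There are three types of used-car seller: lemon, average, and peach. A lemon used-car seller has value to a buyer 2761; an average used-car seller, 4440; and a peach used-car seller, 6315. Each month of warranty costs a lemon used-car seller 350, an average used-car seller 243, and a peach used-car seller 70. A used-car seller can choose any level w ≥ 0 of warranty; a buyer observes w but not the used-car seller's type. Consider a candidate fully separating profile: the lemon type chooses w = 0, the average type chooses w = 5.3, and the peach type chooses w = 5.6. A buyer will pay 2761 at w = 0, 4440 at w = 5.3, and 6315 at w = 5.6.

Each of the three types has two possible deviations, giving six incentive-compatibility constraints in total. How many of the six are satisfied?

4

Average (own payoff 4440 − 243×5.3 = 3152.1): to w=0 gives 2761 → no gain ✓; to w=5.6 gives 6315 − 243×5.6 = 4954.2 → profitable ✗.
Peach (own payoff 6315 − 70×5.6 = 5923): to w=0 gives 2761 → no gain ✓; to w=5.3 gives 4440 − 70×5.3 = 4069 → no gain ✓.
Lemon (own payoff 2761): to w=5.3 gives 4440 − 350×5.3 = 2585 → no gain ✓; to w=5.6 gives 6315 − 350×5.6 = 4355 → profitable ✗.
4 of the 6 constraints hold; not an equilibrium.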